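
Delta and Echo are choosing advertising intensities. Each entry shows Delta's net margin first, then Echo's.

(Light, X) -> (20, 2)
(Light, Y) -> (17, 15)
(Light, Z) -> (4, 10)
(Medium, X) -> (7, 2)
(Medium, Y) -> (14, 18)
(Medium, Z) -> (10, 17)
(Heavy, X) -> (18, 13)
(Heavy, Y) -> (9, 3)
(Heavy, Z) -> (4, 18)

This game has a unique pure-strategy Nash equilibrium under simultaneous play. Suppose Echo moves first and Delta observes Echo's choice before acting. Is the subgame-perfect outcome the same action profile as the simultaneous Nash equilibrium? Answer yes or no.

no

Solve by backward induction (Echo leads).
- X: Delta compares 20, 7, 18 and picks Light; Echo would get 2.
- Y: Delta compares 17, 14, 9 and picks Light; Echo would get 15.
- Z: Delta compares 4, 10, 4 and picks Medium; Echo would get 17.
Echo's induced payoffs are 2, 15, 17, so Echo commits to Z. Subgame-perfect outcome: (Medium, Z) with payoffs (10, 17).
Under simultaneous play:
Delta's best replies: X→Light; Y→Light; Z→Medium.
Echo's best replies: Light→Y; Medium→Y; Heavy→Z.
Only (Light, Y) has each player best-responding; Nash payoffs (17, 15).
Sequential outcome (Medium, Z) differs from the Nash profile (Light, Y).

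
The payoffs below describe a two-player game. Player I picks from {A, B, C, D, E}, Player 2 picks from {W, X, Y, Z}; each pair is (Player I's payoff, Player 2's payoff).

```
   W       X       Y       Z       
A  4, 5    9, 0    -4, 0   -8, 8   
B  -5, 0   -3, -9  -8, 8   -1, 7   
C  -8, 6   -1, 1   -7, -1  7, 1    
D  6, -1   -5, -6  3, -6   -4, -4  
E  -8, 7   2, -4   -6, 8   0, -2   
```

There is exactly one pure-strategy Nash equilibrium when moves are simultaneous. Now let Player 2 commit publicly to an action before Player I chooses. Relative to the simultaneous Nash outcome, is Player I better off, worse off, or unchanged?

Solve by backward induction (Player 2 leads).
- W: BR = D, leader payoff -1.
- X: BR = A, leader payoff 0.
- Y: BR = D, leader payoff -6.
- Z: BR = C, leader payoff 1.
Player 2's induced payoffs are -1, 0, -6, 1, so Player 2 commits to Z. Subgame-perfect outcome: (C, Z) with payoffs (7, 1).
Now find the simultaneous Nash equilibrium.
Player I's best replies: W→D; X→A; Y→D; Z→C.
Player 2's best replies: A→Z; B→Y; C→W; D→W; E→Y.
Only (D, W) has each player best-responding; Nash payoffs (6, -1).
Player I earns 7 sequentially versus 6 at the Nash outcome: better off.

better off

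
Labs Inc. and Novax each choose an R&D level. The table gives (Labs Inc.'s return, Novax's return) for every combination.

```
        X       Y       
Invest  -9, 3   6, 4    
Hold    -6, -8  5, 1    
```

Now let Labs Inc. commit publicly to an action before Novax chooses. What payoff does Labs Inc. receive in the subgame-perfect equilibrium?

6

Work backward from Novax's decision.
- Invest: Novax compares 3, 4 and picks Y; Labs Inc. would get 6.
- Hold: Novax compares -8, 1 and picks Y; Labs Inc. would get 5.
Maximizing over 6, 5, Labs Inc. chooses Invest. Subgame-perfect outcome: (Invest, Y) with payoffs (6, 4).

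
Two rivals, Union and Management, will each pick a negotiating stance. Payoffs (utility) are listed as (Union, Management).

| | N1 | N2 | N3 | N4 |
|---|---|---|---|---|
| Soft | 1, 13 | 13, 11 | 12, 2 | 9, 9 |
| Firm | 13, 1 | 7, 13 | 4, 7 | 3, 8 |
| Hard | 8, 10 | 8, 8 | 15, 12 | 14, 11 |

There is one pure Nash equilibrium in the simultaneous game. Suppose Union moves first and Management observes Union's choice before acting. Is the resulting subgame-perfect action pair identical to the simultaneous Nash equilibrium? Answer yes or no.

yes

Backward induction with Union moving first.
- Soft: BR = N1, leader payoff 1.
- Firm: BR = N2, leader payoff 7.
- Hard: BR = N3, leader payoff 15.
Union's induced payoffs are 1, 7, 15, so Union commits to Hard. Subgame-perfect outcome: (Hard, N3) with payoffs (15, 12).
For the simultaneous game, intersect best replies.
Union's best replies: N1→Firm; N2→Soft; N3→Hard; N4→Hard.
Management's best replies: Soft→N1; Firm→N2; Hard→N3.
Only (Hard, N3) has each player best-responding; Nash payoffs (15, 12).
Sequential outcome (Hard, N3) coincides with the Nash profile (Hard, N3).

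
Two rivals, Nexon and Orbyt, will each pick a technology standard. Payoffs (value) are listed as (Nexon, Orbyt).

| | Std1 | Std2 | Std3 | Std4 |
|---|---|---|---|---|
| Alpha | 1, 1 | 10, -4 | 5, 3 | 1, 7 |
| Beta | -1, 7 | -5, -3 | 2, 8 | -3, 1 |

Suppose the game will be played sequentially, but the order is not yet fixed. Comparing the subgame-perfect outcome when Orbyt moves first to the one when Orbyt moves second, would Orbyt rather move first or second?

second

If Nexon leads: Orbyt's best replies are Alpha→Std4, Beta→Std3; Nexon's induced payoffs 1, 2; outcome (Beta, Std3), payoffs (2, 8).
If Orbyt leads: Nexon's best replies are Std1→Alpha, Std2→Alpha, Std3→Alpha, Std4→Alpha; Orbyt's induced payoffs 1, -4, 3, 7; outcome (Alpha, Std4), payoffs (1, 7).
Orbyt gets 7 moving first and 8 moving second, so Orbyt prefers to move second.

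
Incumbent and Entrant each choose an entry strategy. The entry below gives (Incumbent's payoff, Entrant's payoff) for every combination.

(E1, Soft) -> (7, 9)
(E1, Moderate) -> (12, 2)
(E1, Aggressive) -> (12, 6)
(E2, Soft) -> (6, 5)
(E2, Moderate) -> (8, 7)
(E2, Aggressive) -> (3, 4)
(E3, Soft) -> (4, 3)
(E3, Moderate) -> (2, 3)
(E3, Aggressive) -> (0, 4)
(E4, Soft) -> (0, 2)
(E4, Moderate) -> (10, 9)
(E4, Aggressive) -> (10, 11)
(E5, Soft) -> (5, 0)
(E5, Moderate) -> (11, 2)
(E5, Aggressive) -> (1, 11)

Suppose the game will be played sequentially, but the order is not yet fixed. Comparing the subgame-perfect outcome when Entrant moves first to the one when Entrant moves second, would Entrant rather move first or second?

If Incumbent leads: Entrant's best replies are E1→Soft, E2→Moderate, E3→Aggressive, E4→Aggressive, E5→Aggressive; Incumbent's induced payoffs 7, 8, 0, 10, 1; outcome (E4, Aggressive), payoffs (10, 11).
If Entrant leads: Incumbent's best replies are Soft→E1, Moderate→E1, Aggressive→E1; Entrant's induced payoffs 9, 2, 6; outcome (E1, Soft), payoffs (7, 9).
Entrant gets 9 moving first and 11 moving second, so Entrant prefers to move second.

second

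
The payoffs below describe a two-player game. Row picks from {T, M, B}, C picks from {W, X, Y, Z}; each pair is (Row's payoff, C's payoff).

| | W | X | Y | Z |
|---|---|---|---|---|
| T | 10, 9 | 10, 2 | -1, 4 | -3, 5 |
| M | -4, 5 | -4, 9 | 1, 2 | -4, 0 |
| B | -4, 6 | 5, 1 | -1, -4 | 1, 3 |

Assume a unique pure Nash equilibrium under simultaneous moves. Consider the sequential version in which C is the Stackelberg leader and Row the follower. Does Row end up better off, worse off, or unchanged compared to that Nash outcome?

unchanged

Work backward from Row's decision.
- W: BR = T, leader payoff 9.
- X: BR = T, leader payoff 2.
- Y: BR = M, leader payoff 2.
- Z: BR = B, leader payoff 3.
C's induced payoffs are 9, 2, 2, 3, so C commits to W. Subgame-perfect outcome: (T, W) with payoffs (10, 9).
Under simultaneous play:
Row's best replies: W→T; X→T; Y→M; Z→B.
C's best replies: T→W; M→X; B→W.
Only (T, W) has each player best-responding; Nash payoffs (10, 9).
Row earns 10 sequentially versus 10 at the Nash outcome: unchanged.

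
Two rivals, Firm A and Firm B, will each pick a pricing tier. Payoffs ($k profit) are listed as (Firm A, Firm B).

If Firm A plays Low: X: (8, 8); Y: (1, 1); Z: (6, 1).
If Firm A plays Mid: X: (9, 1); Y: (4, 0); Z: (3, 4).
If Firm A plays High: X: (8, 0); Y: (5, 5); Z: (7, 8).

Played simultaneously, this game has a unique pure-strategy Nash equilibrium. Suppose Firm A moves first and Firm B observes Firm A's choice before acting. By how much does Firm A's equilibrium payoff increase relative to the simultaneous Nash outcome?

Solve by backward induction (Firm A leads).
- Low → Firm B plays X (best of 8, 1, 1); Firm A gets 8.
- Mid → Firm B plays Z (best of 1, 0, 4); Firm A gets 3.
- High → Firm B plays Z (best of 0, 5, 8); Firm A gets 7.
Firm A's induced payoffs are 8, 3, 7, so Firm A commits to Low. Subgame-perfect outcome: (Low, X) with payoffs (8, 8).
For the simultaneous game, intersect best replies.
Firm A's best replies: X→Mid; Y→High; Z→High.
Firm B's best replies: Low→X; Mid→Z; High→Z.
The unique mutual best reply is (High, Z), giving (7, 8).
Firm A's commitment gain: 8 − 7 = 1.

1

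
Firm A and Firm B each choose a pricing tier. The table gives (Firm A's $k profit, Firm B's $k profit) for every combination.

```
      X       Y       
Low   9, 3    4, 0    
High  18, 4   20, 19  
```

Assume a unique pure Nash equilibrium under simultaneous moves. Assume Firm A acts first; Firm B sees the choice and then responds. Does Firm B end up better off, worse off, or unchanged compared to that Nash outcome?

unchanged

Backward induction with Firm A moving first.
- Low: Firm B compares 3, 0 and picks X; Firm A would get 9.
- High: Firm B compares 4, 19 and picks Y; Firm A would get 20.
Firm A's induced payoffs are 9, 20, so Firm A commits to High. Subgame-perfect outcome: (High, Y) with payoffs (20, 19).
Now find the simultaneous Nash equilibrium.
Firm A's best replies: X→High; Y→High.
Firm B's best replies: Low→X; High→Y.
Only (High, Y) has each player best-responding; Nash payoffs (20, 19).
Firm B earns 19 sequentially versus 19 at the Nash outcome: unchanged.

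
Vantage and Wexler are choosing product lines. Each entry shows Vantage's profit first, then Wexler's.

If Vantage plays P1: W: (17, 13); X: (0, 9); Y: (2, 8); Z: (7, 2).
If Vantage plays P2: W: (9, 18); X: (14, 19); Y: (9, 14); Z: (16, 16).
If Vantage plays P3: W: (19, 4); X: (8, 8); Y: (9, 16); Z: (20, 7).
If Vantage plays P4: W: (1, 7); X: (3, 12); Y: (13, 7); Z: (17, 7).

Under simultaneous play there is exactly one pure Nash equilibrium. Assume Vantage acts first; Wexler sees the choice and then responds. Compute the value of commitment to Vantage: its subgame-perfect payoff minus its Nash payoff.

3

Backward induction with Vantage moving first.
- P1: Wexler compares 13, 9, 8, 2 and picks W; Vantage would get 17.
- P2: Wexler compares 18, 19, 14, 16 and picks X; Vantage would get 14.
- P3: Wexler compares 4, 8, 16, 7 and picks Y; Vantage would get 9.
- P4: Wexler compares 7, 12, 7, 7 and picks X; Vantage would get 3.
Maximizing over 17, 14, 9, 3, Vantage chooses P1. Subgame-perfect outcome: (P1, W) with payoffs (17, 13).
For the simultaneous game, intersect best replies.
Vantage's best replies: W→P3; X→P2; Y→P4; Z→P3.
Wexler's best replies: P1→W; P2→X; P3→Y; P4→X.
The unique mutual best reply is (P2, X), giving (14, 19).
Vantage's commitment gain: 17 − 14 = 3.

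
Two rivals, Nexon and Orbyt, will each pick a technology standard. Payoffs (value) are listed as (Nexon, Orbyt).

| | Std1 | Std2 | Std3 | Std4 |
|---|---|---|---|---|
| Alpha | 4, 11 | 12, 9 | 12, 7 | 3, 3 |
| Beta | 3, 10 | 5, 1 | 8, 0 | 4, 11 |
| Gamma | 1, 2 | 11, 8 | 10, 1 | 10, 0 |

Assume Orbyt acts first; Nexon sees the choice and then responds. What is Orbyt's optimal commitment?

Std1

Solve by backward induction (Orbyt leads).
- Std1: BR = Alpha, leader payoff 11.
- Std2: BR = Alpha, leader payoff 9.
- Std3: BR = Alpha, leader payoff 7.
- Std4: BR = Gamma, leader payoff 0.
Maximizing over 11, 9, 7, 0, Orbyt chooses Std1. Subgame-perfect outcome: (Alpha, Std1) with payoffs (4, 11).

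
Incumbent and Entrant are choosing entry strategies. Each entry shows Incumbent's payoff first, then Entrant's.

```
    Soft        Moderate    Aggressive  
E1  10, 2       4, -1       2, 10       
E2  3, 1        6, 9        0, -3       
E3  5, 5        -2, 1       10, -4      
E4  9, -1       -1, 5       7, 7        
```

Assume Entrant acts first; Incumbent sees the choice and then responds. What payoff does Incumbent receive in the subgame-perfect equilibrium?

Solve by backward induction (Entrant leads).
- Soft: Incumbent compares 10, 3, 5, 9 and picks E1; Entrant would get 2.
- Moderate: Incumbent compares 4, 6, -2, -1 and picks E2; Entrant would get 9.
- Aggressive: Incumbent compares 2, 0, 10, 7 and picks E3; Entrant would get -4.
Entrant's induced payoffs are 2, 9, -4, so Entrant commits to Moderate. Subgame-perfect outcome: (E2, Moderate) with payoffs (6, 9).

6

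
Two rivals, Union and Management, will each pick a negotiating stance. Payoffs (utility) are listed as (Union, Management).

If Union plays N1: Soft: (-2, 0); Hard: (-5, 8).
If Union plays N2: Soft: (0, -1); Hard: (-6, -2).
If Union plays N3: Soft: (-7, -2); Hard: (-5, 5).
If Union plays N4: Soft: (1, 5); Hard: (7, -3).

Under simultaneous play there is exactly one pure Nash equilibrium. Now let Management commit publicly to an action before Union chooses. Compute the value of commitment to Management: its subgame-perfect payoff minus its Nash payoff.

Backward induction with Management moving first.
- Soft: BR = N4, leader payoff 5.
- Hard: BR = N4, leader payoff -3.
Management's induced payoffs are 5, -3, so Management commits to Soft. Subgame-perfect outcome: (N4, Soft) with payoffs (1, 5).
Now find the simultaneous Nash equilibrium.
Union's best replies: Soft→N4; Hard→N4.
Management's best replies: N1→Hard; N2→Soft; N3→Hard; N4→Soft.
The unique mutual best reply is (N4, Soft), giving (1, 5).
Management's commitment gain: 5 − 5 = 0.

0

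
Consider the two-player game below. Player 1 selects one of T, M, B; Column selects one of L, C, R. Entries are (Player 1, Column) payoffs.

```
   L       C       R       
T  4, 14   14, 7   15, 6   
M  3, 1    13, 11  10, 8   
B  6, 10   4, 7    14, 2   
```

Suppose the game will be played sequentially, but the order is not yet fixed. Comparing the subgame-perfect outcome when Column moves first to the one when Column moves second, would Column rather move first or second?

If Player 1 leads: Column's best replies are T→L, M→C, B→L; Player 1's induced payoffs 4, 13, 6; outcome (M, C), payoffs (13, 11).
If Column leads: Player 1's best replies are L→B, C→T, R→T; Column's induced payoffs 10, 7, 6; outcome (B, L), payoffs (6, 10).
Column gets 10 moving first and 11 moving second, so Column prefers to move second.

second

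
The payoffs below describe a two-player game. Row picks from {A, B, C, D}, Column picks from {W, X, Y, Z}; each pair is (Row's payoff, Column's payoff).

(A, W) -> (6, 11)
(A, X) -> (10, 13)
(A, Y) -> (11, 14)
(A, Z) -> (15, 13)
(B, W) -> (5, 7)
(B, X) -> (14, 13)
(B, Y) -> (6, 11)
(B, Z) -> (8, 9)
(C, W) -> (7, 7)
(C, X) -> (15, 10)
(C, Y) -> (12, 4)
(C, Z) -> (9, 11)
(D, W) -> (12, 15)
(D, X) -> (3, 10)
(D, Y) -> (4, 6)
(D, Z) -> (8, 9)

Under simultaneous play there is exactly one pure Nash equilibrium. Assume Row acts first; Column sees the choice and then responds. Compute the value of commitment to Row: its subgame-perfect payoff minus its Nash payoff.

2

Backward induction with Row moving first.
- A: Column compares 11, 13, 14, 13 and picks Y; Row would get 11.
- B: Column compares 7, 13, 11, 9 and picks X; Row would get 14.
- C: Column compares 7, 10, 4, 11 and picks Z; Row would get 9.
- D: Column compares 15, 10, 6, 9 and picks W; Row would get 12.
Among 11, 14, 9, 12, the best is 14 at B. Subgame-perfect outcome: (B, X) with payoffs (14, 13).
For the simultaneous game, intersect best replies.
Row's best replies: W→D; X→C; Y→C; Z→A.
Column's best replies: A→Y; B→X; C→Z; D→W.
Only (D, W) has each player best-responding; Nash payoffs (12, 15).
Row's commitment gain: 14 − 12 = 2.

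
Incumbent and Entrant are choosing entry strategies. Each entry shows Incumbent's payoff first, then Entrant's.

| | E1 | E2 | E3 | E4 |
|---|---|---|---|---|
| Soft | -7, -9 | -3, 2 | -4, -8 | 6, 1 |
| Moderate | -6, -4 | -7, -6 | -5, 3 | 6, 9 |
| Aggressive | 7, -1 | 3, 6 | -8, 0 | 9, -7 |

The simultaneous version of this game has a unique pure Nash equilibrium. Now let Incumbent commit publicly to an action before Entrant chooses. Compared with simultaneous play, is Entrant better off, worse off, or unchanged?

better off

Work backward from Entrant's decision.
- Soft → Entrant plays E2 (best of -9, 2, -8, 1); Incumbent gets -3.
- Moderate → Entrant plays E4 (best of -4, -6, 3, 9); Incumbent gets 6.
- Aggressive → Entrant plays E2 (best of -1, 6, 0, -7); Incumbent gets 3.
Maximizing over -3, 6, 3, Incumbent chooses Moderate. Subgame-perfect outcome: (Moderate, E4) with payoffs (6, 9).
For the simultaneous game, intersect best replies.
Incumbent's best replies: E1→Aggressive; E2→Aggressive; E3→Soft; E4→Aggressive.
Entrant's best replies: Soft→E2; Moderate→E4; Aggressive→E2.
The unique mutual best reply is (Aggressive, E2), giving (3, 6).
Entrant earns 9 sequentially versus 6 at the Nash outcome: better off.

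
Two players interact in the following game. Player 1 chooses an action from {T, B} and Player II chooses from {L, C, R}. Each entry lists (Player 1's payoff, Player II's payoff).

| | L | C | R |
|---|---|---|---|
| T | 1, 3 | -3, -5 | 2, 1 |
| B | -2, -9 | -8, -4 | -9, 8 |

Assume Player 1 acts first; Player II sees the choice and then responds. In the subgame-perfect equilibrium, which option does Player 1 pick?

Backward induction with Player 1 moving first.
- T → Player II plays L (best of 3, -5, 1); Player 1 gets 1.
- B → Player II plays R (best of -9, -4, 8); Player 1 gets -9.
Player 1's induced payoffs are 1, -9, so Player 1 commits to T. Subgame-perfect outcome: (T, L) with payoffs (1, 3).

T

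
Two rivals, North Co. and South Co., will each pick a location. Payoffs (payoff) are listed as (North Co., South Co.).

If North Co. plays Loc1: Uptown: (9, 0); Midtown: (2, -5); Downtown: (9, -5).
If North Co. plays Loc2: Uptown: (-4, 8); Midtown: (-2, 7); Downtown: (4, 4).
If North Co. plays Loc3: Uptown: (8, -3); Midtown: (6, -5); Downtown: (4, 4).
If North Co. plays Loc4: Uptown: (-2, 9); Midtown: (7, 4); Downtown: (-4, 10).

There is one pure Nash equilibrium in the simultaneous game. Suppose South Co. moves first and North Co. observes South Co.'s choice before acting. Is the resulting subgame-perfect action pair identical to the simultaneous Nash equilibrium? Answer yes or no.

Solve by backward induction (South Co. leads).
- Uptown: North Co. compares 9, -4, 8, -2 and picks Loc1; South Co. would get 0.
- Midtown: North Co. compares 2, -2, 6, 7 and picks Loc4; South Co. would get 4.
- Downtown: North Co. compares 9, 4, 4, -4 and picks Loc1; South Co. would get -5.
Maximizing over 0, 4, -5, South Co. chooses Midtown. Subgame-perfect outcome: (Loc4, Midtown) with payoffs (7, 4).
Under simultaneous play:
North Co.'s best replies: Uptown→Loc1; Midtown→Loc4; Downtown→Loc1.
South Co.'s best replies: Loc1→Uptown; Loc2→Uptown; Loc3→Downtown; Loc4→Downtown.
Only (Loc1, Uptown) has each player best-responding; Nash payoffs (9, 0).
Sequential outcome (Loc4, Midtown) differs from the Nash profile (Loc1, Uptown).

no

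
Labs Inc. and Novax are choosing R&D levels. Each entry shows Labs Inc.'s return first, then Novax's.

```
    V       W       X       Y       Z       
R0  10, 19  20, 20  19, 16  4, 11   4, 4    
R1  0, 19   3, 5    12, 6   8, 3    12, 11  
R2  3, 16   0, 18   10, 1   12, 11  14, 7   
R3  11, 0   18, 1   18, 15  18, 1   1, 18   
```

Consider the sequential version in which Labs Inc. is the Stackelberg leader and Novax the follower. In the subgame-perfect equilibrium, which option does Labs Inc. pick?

Novax best-responds to each possible Labs Inc. move:
- R0: BR = W, leader payoff 20.
- R1: BR = V, leader payoff 0.
- R2: BR = W, leader payoff 0.
- R3: BR = Z, leader payoff 1.
Among 20, 0, 0, 1, the best is 20 at R0. Subgame-perfect outcome: (R0, W) with payoffs (20, 20).

R0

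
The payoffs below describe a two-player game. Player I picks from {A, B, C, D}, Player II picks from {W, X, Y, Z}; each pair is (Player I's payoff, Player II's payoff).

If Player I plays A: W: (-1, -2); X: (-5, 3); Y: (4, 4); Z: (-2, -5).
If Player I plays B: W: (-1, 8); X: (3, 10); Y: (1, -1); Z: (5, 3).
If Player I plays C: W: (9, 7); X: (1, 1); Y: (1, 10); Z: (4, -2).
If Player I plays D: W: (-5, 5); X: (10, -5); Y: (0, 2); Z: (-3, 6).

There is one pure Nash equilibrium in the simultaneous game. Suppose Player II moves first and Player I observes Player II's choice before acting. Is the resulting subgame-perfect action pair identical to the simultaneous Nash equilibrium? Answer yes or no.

Work backward from Player I's decision.
- W: BR = C, leader payoff 7.
- X: BR = D, leader payoff -5.
- Y: BR = A, leader payoff 4.
- Z: BR = B, leader payoff 3.
Maximizing over 7, -5, 4, 3, Player II chooses W. Subgame-perfect outcome: (C, W) with payoffs (9, 7).
Now find the simultaneous Nash equilibrium.
Player I's best replies: W→C; X→D; Y→A; Z→B.
Player II's best replies: A→Y; B→X; C→Y; D→Z.
Only (A, Y) has each player best-responding; Nash payoffs (4, 4).
Sequential outcome (C, W) differs from the Nash profile (A, Y).

no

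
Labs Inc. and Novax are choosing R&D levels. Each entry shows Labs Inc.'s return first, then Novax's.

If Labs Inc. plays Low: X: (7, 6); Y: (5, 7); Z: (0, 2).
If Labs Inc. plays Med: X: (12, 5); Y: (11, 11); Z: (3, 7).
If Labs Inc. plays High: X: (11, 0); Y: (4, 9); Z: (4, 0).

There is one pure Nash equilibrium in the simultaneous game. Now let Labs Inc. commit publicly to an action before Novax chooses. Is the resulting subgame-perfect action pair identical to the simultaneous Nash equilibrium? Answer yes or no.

yes

Solve by backward induction (Labs Inc. leads).
- Low: Novax compares 6, 7, 2 and picks Y; Labs Inc. would get 5.
- Med: Novax compares 5, 11, 7 and picks Y; Labs Inc. would get 11.
- High: Novax compares 0, 9, 0 and picks Y; Labs Inc. would get 4.
Maximizing over 5, 11, 4, Labs Inc. chooses Med. Subgame-perfect outcome: (Med, Y) with payoffs (11, 11).
Now find the simultaneous Nash equilibrium.
Labs Inc.'s best replies: X→Med; Y→Med; Z→High.
Novax's best replies: Low→Y; Med→Y; High→Y.
The unique mutual best reply is (Med, Y), giving (11, 11).
Sequential outcome (Med, Y) coincides with the Nash profile (Med, Y).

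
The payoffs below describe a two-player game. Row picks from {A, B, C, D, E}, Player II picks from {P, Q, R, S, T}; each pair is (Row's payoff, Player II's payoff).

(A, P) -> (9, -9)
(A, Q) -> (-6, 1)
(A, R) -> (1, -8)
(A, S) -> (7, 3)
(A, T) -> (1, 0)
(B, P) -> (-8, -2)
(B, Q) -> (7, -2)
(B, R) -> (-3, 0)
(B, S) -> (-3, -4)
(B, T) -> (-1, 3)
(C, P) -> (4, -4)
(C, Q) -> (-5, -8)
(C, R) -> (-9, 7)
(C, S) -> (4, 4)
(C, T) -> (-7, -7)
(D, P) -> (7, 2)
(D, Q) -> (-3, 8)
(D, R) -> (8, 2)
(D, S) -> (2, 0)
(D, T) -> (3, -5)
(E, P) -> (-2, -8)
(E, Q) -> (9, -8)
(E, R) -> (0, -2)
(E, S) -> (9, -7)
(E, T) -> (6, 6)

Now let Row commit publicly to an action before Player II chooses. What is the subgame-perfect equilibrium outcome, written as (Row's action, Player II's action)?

(A, S)

Work backward from Player II's decision.
- A: Player II compares -9, 1, -8, 3, 0 and picks S; Row would get 7.
- B: Player II compares -2, -2, 0, -4, 3 and picks T; Row would get -1.
- C: Player II compares -4, -8, 7, 4, -7 and picks R; Row would get -9.
- D: Player II compares 2, 8, 2, 0, -5 and picks Q; Row would get -3.
- E: Player II compares -8, -8, -2, -7, 6 and picks T; Row would get 6.
Row's induced payoffs are 7, -1, -9, -3, 6, so Row commits to A. Subgame-perfect outcome: (A, S) with payoffs (7, 3).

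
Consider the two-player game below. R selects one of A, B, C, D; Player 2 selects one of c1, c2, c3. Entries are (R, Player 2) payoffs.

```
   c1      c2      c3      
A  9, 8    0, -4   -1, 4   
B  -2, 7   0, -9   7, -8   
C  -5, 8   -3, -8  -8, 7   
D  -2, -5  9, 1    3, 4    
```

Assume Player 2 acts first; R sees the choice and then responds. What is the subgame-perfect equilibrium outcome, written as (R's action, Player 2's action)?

(A, c1)

Solve by backward induction (Player 2 leads).
- c1 → R plays A (best of 9, -2, -5, -2); Player 2 gets 8.
- c2 → R plays D (best of 0, 0, -3, 9); Player 2 gets 1.
- c3 → R plays B (best of -1, 7, -8, 3); Player 2 gets -8.
Player 2's induced payoffs are 8, 1, -8, so Player 2 commits to c1. Subgame-perfect outcome: (A, c1) with payoffs (9, 8).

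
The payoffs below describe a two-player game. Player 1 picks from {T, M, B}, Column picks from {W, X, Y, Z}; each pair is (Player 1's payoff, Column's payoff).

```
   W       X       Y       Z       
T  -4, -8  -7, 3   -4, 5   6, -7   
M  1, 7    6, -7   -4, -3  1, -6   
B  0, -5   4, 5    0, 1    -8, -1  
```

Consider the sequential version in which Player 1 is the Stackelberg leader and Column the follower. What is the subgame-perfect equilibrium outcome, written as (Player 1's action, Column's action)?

(B, X)

Column best-responds to each possible Player 1 move:
- T: Column compares -8, 3, 5, -7 and picks Y; Player 1 would get -4.
- M: Column compares 7, -7, -3, -6 and picks W; Player 1 would get 1.
- B: Column compares -5, 5, 1, -1 and picks X; Player 1 would get 4.
Maximizing over -4, 1, 4, Player 1 chooses B. Subgame-perfect outcome: (B, X) with payoffs (4, 5).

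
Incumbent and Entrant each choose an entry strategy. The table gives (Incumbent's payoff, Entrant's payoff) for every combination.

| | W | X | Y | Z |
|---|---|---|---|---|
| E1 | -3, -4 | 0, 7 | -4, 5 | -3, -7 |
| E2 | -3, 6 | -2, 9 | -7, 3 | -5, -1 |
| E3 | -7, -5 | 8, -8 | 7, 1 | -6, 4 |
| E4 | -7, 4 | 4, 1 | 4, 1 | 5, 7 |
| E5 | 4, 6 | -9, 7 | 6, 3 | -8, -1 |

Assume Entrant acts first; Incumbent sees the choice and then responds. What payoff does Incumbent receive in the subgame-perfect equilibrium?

Work backward from Incumbent's decision.
- W → Incumbent plays E5 (best of -3, -3, -7, -7, 4); Entrant gets 6.
- X → Incumbent plays E3 (best of 0, -2, 8, 4, -9); Entrant gets -8.
- Y → Incumbent plays E3 (best of -4, -7, 7, 4, 6); Entrant gets 1.
- Z → Incumbent plays E4 (best of -3, -5, -6, 5, -8); Entrant gets 7.
Among 6, -8, 1, 7, the best is 7 at Z. Subgame-perfect outcome: (E4, Z) with payoffs (5, 7).

5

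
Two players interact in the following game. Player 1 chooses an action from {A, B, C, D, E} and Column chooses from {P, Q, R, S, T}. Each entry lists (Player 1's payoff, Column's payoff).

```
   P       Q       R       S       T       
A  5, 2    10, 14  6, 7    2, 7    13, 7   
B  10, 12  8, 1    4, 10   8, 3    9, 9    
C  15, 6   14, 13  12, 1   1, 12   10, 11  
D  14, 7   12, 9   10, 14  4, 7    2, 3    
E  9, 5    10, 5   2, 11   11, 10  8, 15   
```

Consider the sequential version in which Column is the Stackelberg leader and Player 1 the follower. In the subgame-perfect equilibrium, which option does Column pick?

Q

Work backward from Player 1's decision.
- P: Player 1 compares 5, 10, 15, 14, 9 and picks C; Column would get 6.
- Q: Player 1 compares 10, 8, 14, 12, 10 and picks C; Column would get 13.
- R: Player 1 compares 6, 4, 12, 10, 2 and picks C; Column would get 1.
- S: Player 1 compares 2, 8, 1, 4, 11 and picks E; Column would get 10.
- T: Player 1 compares 13, 9, 10, 2, 8 and picks A; Column would get 7.
Among 6, 13, 1, 10, 7, the best is 13 at Q. Subgame-perfect outcome: (C, Q) with payoffs (14, 13).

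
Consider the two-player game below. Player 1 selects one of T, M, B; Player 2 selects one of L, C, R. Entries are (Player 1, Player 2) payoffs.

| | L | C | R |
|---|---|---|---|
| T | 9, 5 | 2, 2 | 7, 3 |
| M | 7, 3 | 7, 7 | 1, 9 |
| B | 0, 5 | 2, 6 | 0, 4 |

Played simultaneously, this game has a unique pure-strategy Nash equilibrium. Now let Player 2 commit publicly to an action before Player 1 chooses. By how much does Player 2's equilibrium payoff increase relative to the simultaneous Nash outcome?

Work backward from Player 1's decision.
- L: Player 1 compares 9, 7, 0 and picks T; Player 2 would get 5.
- C: Player 1 compares 2, 7, 2 and picks M; Player 2 would get 7.
- R: Player 1 compares 7, 1, 0 and picks T; Player 2 would get 3.
Among 5, 7, 3, the best is 7 at C. Subgame-perfect outcome: (M, C) with payoffs (7, 7).
For the simultaneous game, intersect best replies.
Player 1's best replies: L→T; C→M; R→T.
Player 2's best replies: T→L; M→R; B→C.
The unique mutual best reply is (T, L), giving (9, 5).
Player 2's commitment gain: 7 − 5 = 2.

2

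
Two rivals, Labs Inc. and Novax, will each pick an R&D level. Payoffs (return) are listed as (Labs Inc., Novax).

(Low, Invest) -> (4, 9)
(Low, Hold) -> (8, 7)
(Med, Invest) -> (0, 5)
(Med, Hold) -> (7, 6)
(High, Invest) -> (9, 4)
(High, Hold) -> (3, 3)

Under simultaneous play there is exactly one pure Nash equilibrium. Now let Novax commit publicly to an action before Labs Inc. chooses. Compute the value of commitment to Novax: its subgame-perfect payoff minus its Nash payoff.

Backward induction with Novax moving first.
- Invest → Labs Inc. plays High (best of 4, 0, 9); Novax gets 4.
- Hold → Labs Inc. plays Low (best of 8, 7, 3); Novax gets 7.
Novax's induced payoffs are 4, 7, so Novax commits to Hold. Subgame-perfect outcome: (Low, Hold) with payoffs (8, 7).
For the simultaneous game, intersect best replies.
Labs Inc.'s best replies: Invest→High; Hold→Low.
Novax's best replies: Low→Invest; Med→Hold; High→Invest.
The unique mutual best reply is (High, Invest), giving (9, 4).
Novax's commitment gain: 7 − 4 = 3.

3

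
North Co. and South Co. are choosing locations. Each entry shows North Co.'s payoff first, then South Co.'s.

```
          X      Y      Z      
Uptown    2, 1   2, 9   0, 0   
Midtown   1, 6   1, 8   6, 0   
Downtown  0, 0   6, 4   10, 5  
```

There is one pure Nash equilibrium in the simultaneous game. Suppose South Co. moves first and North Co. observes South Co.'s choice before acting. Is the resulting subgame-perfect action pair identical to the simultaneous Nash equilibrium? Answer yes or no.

Backward induction with South Co. moving first.
- X: BR = Uptown, leader payoff 1.
- Y: BR = Downtown, leader payoff 4.
- Z: BR = Downtown, leader payoff 5.
Maximizing over 1, 4, 5, South Co. chooses Z. Subgame-perfect outcome: (Downtown, Z) with payoffs (10, 5).
Under simultaneous play:
North Co.'s best replies: X→Uptown; Y→Downtown; Z→Downtown.
South Co.'s best replies: Uptown→Y; Midtown→Y; Downtown→Z.
Only (Downtown, Z) has each player best-responding; Nash payoffs (10, 5).
Sequential outcome (Downtown, Z) coincides with the Nash profile (Downtown, Z).

yes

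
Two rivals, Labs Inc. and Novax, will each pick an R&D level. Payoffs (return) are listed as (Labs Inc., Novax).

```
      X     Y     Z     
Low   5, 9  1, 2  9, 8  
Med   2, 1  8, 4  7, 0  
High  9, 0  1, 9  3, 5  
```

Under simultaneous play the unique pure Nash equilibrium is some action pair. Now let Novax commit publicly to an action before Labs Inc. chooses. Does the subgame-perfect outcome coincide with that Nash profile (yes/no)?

no

Labs Inc. best-responds to each possible Novax move:
- X: BR = High, leader payoff 0.
- Y: BR = Med, leader payoff 4.
- Z: BR = Low, leader payoff 8.
Maximizing over 0, 4, 8, Novax chooses Z. Subgame-perfect outcome: (Low, Z) with payoffs (9, 8).
Under simultaneous play:
Labs Inc.'s best replies: X→High; Y→Med; Z→Low.
Novax's best replies: Low→X; Med→Y; High→Y.
Only (Med, Y) has each player best-responding; Nash payoffs (8, 4).
Sequential outcome (Low, Z) differs from the Nash profile (Med, Y).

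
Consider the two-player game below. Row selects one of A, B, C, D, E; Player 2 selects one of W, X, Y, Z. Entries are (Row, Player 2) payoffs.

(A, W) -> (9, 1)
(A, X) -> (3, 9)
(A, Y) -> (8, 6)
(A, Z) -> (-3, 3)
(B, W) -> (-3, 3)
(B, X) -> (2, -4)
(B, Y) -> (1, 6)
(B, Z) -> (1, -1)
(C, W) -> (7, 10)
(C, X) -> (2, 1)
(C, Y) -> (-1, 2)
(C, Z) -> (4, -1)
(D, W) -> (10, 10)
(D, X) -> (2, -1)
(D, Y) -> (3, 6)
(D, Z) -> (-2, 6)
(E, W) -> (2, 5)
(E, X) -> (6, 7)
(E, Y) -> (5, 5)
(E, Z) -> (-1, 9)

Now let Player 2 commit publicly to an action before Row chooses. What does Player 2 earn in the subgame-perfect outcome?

Work backward from Row's decision.
- W: Row compares 9, -3, 7, 10, 2 and picks D; Player 2 would get 10.
- X: Row compares 3, 2, 2, 2, 6 and picks E; Player 2 would get 7.
- Y: Row compares 8, 1, -1, 3, 5 and picks A; Player 2 would get 6.
- Z: Row compares -3, 1, 4, -2, -1 and picks C; Player 2 would get -1.
Player 2's induced payoffs are 10, 7, 6, -1, so Player 2 commits to W. Subgame-perfect outcome: (D, W) with payoffs (10, 10).

10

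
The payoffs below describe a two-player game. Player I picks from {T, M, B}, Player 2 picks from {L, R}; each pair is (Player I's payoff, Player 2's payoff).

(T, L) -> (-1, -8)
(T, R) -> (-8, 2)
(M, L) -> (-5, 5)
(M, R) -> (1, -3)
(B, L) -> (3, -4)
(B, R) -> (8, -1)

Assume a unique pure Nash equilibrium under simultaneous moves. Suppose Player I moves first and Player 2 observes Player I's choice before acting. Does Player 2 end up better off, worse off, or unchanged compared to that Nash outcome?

unchanged

Solve by backward induction (Player I leads).
- T → Player 2 plays R (best of -8, 2); Player I gets -8.
- M → Player 2 plays L (best of 5, -3); Player I gets -5.
- B → Player 2 plays R (best of -4, -1); Player I gets 8.
Maximizing over -8, -5, 8, Player I chooses B. Subgame-perfect outcome: (B, R) with payoffs (8, -1).
For the simultaneous game, intersect best replies.
Player I's best replies: L→B; R→B.
Player 2's best replies: T→R; M→L; B→R.
The unique mutual best reply is (B, R), giving (8, -1).
Player 2 earns -1 sequentially versus -1 at the Nash outcome: unchanged.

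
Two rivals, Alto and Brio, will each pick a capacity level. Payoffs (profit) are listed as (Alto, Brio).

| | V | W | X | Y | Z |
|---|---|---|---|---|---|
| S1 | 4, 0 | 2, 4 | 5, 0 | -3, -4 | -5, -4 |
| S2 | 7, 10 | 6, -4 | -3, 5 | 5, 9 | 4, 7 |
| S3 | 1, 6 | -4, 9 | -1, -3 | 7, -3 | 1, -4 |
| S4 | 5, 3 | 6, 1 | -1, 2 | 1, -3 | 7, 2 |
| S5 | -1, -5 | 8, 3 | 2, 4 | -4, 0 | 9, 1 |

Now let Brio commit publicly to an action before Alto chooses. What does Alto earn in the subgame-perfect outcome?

7

Alto best-responds to each possible Brio move:
- V: BR = S2, leader payoff 10.
- W: BR = S5, leader payoff 3.
- X: BR = S1, leader payoff 0.
- Y: BR = S3, leader payoff -3.
- Z: BR = S5, leader payoff 1.
Among 10, 3, 0, -3, 1, the best is 10 at V. Subgame-perfect outcome: (S2, V) with payoffs (7, 10).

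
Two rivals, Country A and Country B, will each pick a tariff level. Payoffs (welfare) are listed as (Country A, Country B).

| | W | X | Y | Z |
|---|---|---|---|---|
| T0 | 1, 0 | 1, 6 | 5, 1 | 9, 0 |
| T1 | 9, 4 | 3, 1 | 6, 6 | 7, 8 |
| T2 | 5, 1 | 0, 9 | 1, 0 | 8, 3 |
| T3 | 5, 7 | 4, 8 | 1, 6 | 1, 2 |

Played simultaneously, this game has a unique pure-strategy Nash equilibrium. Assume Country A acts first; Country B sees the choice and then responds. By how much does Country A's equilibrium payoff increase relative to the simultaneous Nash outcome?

3

Solve by backward induction (Country A leads).
- T0: Country B compares 0, 6, 1, 0 and picks X; Country A would get 1.
- T1: Country B compares 4, 1, 6, 8 and picks Z; Country A would get 7.
- T2: Country B compares 1, 9, 0, 3 and picks X; Country A would get 0.
- T3: Country B compares 7, 8, 6, 2 and picks X; Country A would get 4.
Maximizing over 1, 7, 0, 4, Country A chooses T1. Subgame-perfect outcome: (T1, Z) with payoffs (7, 8).
For the simultaneous game, intersect best replies.
Country A's best replies: W→T1; X→T3; Y→T1; Z→T0.
Country B's best replies: T0→X; T1→Z; T2→X; T3→X.
Only (T3, X) has each player best-responding; Nash payoffs (4, 8).
Country A's commitment gain: 7 − 4 = 3.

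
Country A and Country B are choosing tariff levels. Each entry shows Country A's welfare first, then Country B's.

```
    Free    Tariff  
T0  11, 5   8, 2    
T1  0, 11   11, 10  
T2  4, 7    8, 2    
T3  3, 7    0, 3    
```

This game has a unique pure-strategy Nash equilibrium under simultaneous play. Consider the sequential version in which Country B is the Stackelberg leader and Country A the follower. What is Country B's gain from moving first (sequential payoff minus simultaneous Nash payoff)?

5

Backward induction with Country B moving first.
- Free: BR = T0, leader payoff 5.
- Tariff: BR = T1, leader payoff 10.
Country B's induced payoffs are 5, 10, so Country B commits to Tariff. Subgame-perfect outcome: (T1, Tariff) with payoffs (11, 10).
Now find the simultaneous Nash equilibrium.
Country A's best replies: Free→T0; Tariff→T1.
Country B's best replies: T0→Free; T1→Free; T2→Free; T3→Free.
The unique mutual best reply is (T0, Free), giving (11, 5).
Country B's commitment gain: 10 − 5 = 5.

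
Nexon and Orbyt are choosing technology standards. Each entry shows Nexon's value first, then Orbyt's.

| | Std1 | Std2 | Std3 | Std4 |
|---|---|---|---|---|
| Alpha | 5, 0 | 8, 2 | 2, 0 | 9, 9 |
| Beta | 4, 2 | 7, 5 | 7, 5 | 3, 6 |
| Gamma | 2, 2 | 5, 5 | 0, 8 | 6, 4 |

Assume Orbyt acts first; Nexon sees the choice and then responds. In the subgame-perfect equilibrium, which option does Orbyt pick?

Nexon best-responds to each possible Orbyt move:
- Std1 → Nexon plays Alpha (best of 5, 4, 2); Orbyt gets 0.
- Std2 → Nexon plays Alpha (best of 8, 7, 5); Orbyt gets 2.
- Std3 → Nexon plays Beta (best of 2, 7, 0); Orbyt gets 5.
- Std4 → Nexon plays Alpha (best of 9, 3, 6); Orbyt gets 9.
Orbyt's induced payoffs are 0, 2, 5, 9, so Orbyt commits to Std4. Subgame-perfect outcome: (Alpha, Std4) with payoffs (9, 9).

Std4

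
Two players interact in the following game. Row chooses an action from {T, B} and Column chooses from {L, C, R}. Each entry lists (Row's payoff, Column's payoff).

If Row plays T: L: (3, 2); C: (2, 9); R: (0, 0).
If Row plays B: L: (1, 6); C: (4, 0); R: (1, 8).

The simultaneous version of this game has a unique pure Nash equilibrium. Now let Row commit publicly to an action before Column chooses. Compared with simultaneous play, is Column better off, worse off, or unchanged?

Work backward from Column's decision.
- T: Column compares 2, 9, 0 and picks C; Row would get 2.
- B: Column compares 6, 0, 8 and picks R; Row would get 1.
Maximizing over 2, 1, Row chooses T. Subgame-perfect outcome: (T, C) with payoffs (2, 9).
Now find the simultaneous Nash equilibrium.
Row's best replies: L→T; C→B; R→B.
Column's best replies: T→C; B→R.
The unique mutual best reply is (B, R), giving (1, 8).
Column earns 9 sequentially versus 8 at the Nash outcome: better off.

better off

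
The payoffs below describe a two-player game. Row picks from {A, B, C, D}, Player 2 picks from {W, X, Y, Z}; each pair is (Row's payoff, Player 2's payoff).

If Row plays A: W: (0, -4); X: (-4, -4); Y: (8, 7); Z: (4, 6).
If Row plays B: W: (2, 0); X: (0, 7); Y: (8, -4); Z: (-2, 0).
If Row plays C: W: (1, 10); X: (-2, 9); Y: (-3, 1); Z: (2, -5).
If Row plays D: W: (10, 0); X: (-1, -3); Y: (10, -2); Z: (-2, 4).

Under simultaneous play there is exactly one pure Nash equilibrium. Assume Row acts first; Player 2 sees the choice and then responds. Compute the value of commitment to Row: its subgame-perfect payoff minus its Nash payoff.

8

Player 2 best-responds to each possible Row move:
- A: Player 2 compares -4, -4, 7, 6 and picks Y; Row would get 8.
- B: Player 2 compares 0, 7, -4, 0 and picks X; Row would get 0.
- C: Player 2 compares 10, 9, 1, -5 and picks W; Row would get 1.
- D: Player 2 compares 0, -3, -2, 4 and picks Z; Row would get -2.
Row's induced payoffs are 8, 0, 1, -2, so Row commits to A. Subgame-perfect outcome: (A, Y) with payoffs (8, 7).
Under simultaneous play:
Row's best replies: W→D; X→B; Y→D; Z→A.
Player 2's best replies: A→Y; B→X; C→W; D→Z.
Only (B, X) has each player best-responding; Nash payoffs (0, 7).
Row's commitment gain: 8 − 0 = 8.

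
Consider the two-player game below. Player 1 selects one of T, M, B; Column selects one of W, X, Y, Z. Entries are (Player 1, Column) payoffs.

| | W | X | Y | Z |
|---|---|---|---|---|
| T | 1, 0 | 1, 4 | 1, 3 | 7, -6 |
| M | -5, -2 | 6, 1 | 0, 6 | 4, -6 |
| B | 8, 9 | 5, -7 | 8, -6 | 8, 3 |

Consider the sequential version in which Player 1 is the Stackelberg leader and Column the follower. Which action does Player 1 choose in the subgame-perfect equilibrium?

B

Column best-responds to each possible Player 1 move:
- T: Column compares 0, 4, 3, -6 and picks X; Player 1 would get 1.
- M: Column compares -2, 1, 6, -6 and picks Y; Player 1 would get 0.
- B: Column compares 9, -7, -6, 3 and picks W; Player 1 would get 8.
Player 1's induced payoffs are 1, 0, 8, so Player 1 commits to B. Subgame-perfect outcome: (B, W) with payoffs (8, 9).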